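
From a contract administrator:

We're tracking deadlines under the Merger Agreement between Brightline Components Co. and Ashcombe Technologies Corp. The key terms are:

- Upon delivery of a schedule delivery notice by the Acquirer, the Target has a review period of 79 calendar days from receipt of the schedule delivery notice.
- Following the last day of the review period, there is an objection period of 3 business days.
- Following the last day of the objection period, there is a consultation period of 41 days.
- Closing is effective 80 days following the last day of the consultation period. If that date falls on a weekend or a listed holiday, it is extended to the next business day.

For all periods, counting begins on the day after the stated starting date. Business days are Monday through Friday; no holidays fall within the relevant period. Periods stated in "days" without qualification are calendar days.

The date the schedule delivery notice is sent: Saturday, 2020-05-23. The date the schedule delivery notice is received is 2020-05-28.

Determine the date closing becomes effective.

2020-12-18

The last day of the review period: 79 calendar days after 2020-05-28 is 2020-08-15.
From Saturday, 2020-08-15, 3 business days (Aug 17, Aug 18, Aug 19, skipping weekends) brings us to Wednesday, 2020-08-19, which is the last day of the objection period.
Adding 41 calendar days to 2020-08-19 gives 2020-09-29, which is the last day of the consultation period.
The date closing becomes effective: 2020-09-29 + 80 days = 2020-12-18. 2020-12-18 is a Friday, so no roll-forward applies.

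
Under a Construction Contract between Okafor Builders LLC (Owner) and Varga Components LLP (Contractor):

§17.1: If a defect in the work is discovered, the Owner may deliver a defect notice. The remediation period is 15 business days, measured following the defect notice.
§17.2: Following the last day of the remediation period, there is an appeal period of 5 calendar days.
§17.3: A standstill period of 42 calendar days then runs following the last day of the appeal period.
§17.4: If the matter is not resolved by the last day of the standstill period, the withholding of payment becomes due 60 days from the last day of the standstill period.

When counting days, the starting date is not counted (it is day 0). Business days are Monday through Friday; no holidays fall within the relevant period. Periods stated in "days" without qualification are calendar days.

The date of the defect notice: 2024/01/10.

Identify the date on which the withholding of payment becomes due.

The last day of the remediation period: counting 15 business days from Wednesday, 2024/01/10 (Jan 11, Jan 12, Jan 15, Jan 16, …, Jan 29, Jan 30, Jan 31, skipping weekends) reaches Wednesday, 2024/01/31.
The last day of the appeal period: 5 calendar days after 2024/01/31 is 2024/02/05.
The last day of the standstill period: 42 calendar days after 2024/02/05 is 2024/03/18.
The date on which the withholding of payment becomes due: 60 calendar days after 2024/03/18 is 2024/05/17.

2024/05/17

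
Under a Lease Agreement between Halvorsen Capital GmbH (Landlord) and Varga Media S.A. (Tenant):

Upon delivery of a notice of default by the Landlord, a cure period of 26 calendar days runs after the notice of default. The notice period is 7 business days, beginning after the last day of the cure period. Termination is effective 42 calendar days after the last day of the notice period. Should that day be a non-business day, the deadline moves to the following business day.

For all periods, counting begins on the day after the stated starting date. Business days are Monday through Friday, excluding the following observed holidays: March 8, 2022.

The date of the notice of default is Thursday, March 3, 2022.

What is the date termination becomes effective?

Adding 26 calendar days to March 3, 2022 gives March 29, 2022, which is the last day of the cure period.
The last day of the notice period: counting 7 business days from Tuesday, March 29, 2022 (Mar 30, Mar 31, Apr 1, Apr 4, Apr 5, Apr 6, Apr 7, skipping weekends) reaches Thursday, April 7, 2022.
The date termination becomes effective: April 7, 2022 + 42 days = May 19, 2022. May 19, 2022 is a Thursday and is not a listed holiday, so no roll-forward applies.

May 19, 2022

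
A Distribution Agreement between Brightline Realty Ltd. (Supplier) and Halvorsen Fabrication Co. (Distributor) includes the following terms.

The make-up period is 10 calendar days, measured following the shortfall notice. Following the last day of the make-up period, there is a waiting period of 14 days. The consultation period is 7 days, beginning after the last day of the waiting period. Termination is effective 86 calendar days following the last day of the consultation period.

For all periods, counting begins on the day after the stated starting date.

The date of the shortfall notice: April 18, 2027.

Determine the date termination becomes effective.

August 13, 2027

The last day of the make-up period: 10 calendar days after April 18, 2027 is April 28, 2027.
The last day of the waiting period: April 28, 2027 + 14 days = May 12, 2027.
Adding 7 calendar days to May 12, 2027 gives May 19, 2027, which is the last day of the consultation period.
Adding 86 calendar days to May 19, 2027 gives August 13, 2027, which is the date termination becomes effective.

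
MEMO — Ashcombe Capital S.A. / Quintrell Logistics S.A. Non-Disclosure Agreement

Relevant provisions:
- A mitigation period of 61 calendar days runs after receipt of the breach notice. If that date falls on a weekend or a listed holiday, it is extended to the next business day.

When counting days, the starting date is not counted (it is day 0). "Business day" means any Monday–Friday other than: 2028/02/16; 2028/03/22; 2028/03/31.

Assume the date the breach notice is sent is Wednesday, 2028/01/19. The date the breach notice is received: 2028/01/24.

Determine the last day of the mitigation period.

The last day of the mitigation period: 2028/01/24 + 61 days = 2028/03/25. That falls on a Saturday, so it rolls to the next business day, Monday, 2028/03/27.

2028/03/27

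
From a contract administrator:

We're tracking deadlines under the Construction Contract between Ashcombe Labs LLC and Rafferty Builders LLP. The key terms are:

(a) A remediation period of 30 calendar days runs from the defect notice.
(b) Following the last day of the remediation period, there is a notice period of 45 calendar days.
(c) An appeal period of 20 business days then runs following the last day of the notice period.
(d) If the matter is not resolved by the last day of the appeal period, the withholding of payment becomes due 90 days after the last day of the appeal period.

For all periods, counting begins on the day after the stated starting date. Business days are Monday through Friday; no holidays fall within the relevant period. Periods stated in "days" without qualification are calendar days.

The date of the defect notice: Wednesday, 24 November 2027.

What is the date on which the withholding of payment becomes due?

4 June 2028

The last day of the remediation period: 24 November 2027 + 30 days = 24 December 2027.
The last day of the notice period: 24 December 2027 + 45 days = 7 February 2028.
The last day of the appeal period: counting 20 business days from Monday, 7 February 2028 (Feb 8, Feb 9, Feb 10, Feb 11, …, Mar 2, Mar 3, Mar 6, skipping weekends) reaches Monday, 6 March 2028.
The date on which the withholding of payment becomes due: 90 calendar days after 6 March 2028 is 4 June 2028.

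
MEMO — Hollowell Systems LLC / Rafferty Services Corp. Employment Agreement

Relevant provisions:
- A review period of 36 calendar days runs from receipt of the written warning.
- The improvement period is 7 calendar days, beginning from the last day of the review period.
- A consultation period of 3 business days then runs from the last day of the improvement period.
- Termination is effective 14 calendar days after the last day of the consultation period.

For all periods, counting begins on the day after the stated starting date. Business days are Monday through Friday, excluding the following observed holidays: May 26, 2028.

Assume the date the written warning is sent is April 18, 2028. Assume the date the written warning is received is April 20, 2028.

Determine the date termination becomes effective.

June 21, 2028

The last day of the review period: 36 calendar days after April 20, 2028 is May 26, 2028.
Adding 7 calendar days to May 26, 2028 gives June 2, 2028, which is the last day of the improvement period.
The last day of the consultation period: counting 3 business days from Friday, June 2, 2028 (Jun 5, Jun 6, Jun 7, skipping weekends) reaches Wednesday, June 7, 2028.
The date termination becomes effective: June 7, 2028 + 14 days = June 21, 2028.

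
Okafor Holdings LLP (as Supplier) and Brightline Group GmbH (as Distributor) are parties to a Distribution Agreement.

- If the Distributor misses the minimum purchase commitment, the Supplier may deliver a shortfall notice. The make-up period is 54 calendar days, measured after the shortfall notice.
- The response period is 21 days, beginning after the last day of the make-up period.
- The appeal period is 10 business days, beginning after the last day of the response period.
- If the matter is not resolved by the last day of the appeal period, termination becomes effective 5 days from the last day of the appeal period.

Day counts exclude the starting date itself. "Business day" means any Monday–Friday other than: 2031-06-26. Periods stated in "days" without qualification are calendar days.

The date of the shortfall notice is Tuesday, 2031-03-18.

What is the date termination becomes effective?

2031-06-18

The last day of the make-up period: 54 calendar days after 2031-03-18 is 2031-05-11.
The last day of the response period: 21 calendar days after 2031-05-11 is 2031-06-01.
From Sunday, 2031-06-01, 10 business days (Jun 2, Jun 3, Jun 4, Jun 5, Jun 6, Jun 9, Jun 10, Jun 11, Jun 12, Jun 13, skipping weekends) brings us to Friday, 2031-06-13, which is the last day of the appeal period.
The date termination becomes effective: 2031-06-13 + 5 days = 2031-06-18.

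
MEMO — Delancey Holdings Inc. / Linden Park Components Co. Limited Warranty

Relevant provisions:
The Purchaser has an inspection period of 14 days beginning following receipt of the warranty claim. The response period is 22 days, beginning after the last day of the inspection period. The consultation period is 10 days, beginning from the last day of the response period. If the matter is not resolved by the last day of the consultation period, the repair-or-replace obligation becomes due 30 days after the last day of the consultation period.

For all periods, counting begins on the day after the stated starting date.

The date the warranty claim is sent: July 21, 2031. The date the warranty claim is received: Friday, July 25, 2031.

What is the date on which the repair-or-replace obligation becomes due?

October 9, 2031

The last day of the inspection period: July 25, 2031 + 14 days = August 8, 2031.
The last day of the response period: 22 calendar days after August 8, 2031 is August 30, 2031.
The last day of the consultation period: August 30, 2031 + 10 days = September 9, 2031.
Adding 30 calendar days to September 9, 2031 gives October 9, 2031, which is the date on which the repair-or-replace obligation becomes due.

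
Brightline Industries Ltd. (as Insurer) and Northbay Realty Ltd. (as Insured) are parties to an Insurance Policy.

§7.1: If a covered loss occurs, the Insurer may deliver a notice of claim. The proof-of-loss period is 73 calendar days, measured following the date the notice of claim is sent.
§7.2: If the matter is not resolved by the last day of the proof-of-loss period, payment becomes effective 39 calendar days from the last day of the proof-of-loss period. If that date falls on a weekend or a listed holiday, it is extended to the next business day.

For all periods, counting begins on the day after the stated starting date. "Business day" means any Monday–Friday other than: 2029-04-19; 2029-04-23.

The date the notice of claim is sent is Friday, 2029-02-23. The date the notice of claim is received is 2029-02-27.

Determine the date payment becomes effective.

2029-06-15

The last day of the proof-of-loss period: 2029-02-23 + 73 days = 2029-05-07.
The date payment becomes effective: 39 calendar days after 2029-05-07 is 2029-06-15. 2029-06-15 is a Friday and is not a listed holiday, so no roll-forward applies.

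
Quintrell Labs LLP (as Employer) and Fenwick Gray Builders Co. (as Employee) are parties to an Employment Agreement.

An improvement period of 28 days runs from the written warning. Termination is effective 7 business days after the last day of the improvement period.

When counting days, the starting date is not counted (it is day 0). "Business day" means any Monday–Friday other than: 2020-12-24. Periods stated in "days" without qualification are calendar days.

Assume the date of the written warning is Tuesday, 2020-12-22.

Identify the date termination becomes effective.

2021-01-28

The last day of the improvement period: 28 calendar days after 2020-12-22 is 2021-01-19.
The date termination becomes effective: 7 business days after Tuesday, 2021-01-19, skipping weekends — Jan 20, Jan 21, Jan 22, Jan 25, Jan 26, Jan 27, Jan 28 — lands on Thursday, 2021-01-28.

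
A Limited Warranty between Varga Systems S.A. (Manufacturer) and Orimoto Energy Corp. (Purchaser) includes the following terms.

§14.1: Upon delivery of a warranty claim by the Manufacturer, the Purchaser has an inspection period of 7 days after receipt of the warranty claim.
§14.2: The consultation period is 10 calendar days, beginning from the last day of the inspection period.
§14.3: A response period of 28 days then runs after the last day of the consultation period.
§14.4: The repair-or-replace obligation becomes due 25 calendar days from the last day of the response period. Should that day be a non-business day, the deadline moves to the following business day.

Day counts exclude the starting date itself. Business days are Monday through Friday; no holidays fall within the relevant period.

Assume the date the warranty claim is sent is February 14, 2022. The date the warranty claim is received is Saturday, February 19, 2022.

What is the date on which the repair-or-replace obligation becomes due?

The last day of the inspection period: February 19, 2022 + 7 days = February 26, 2022.
The last day of the consultation period: February 26, 2022 + 10 days = March 8, 2022.
The last day of the response period: March 8, 2022 + 28 days = April 5, 2022.
Adding 25 calendar days to April 5, 2022 gives April 30, 2022, which is the date on which the repair-or-replace obligation becomes due. That falls on a Saturday, so it rolls to the next business day, Monday, May 2, 2022.

May 2, 2022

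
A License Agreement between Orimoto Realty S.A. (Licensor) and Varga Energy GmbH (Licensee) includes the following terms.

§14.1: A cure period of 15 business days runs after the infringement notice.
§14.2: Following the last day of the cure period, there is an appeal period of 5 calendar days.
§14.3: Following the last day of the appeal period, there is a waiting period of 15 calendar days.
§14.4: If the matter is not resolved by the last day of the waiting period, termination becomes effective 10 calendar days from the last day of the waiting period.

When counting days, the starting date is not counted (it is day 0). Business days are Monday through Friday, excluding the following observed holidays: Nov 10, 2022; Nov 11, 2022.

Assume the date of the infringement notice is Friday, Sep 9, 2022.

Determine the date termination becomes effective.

From Friday, Sep 9, 2022, 15 business days (Sep 12, Sep 13, Sep 14, Sep 15, …, Sep 28, Sep 29, Sep 30, skipping weekends) brings us to Friday, Sep 30, 2022, which is the last day of the cure period.
The last day of the appeal period: 5 calendar days after Sep 30, 2022 is Oct 5, 2022.
Adding 15 calendar days to Oct 5, 2022 gives Oct 20, 2022, which is the last day of the waiting period.
The date termination becomes effective: 10 calendar days after Oct 20, 2022 is Oct 30, 2022.

Oct 30, 2022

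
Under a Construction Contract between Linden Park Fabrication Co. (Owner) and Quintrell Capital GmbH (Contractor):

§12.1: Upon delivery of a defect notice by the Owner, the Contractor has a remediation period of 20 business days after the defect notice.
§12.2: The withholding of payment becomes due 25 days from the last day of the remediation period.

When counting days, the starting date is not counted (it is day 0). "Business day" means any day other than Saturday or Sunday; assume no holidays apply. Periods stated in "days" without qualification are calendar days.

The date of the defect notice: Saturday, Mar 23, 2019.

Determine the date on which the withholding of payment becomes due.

May 14, 2019

The last day of the remediation period: 20 business days after Saturday, Mar 23, 2019, skipping weekends — Mar 25, Mar 26, Mar 27, Mar 28, …, Apr 17, Apr 18, Apr 19 — lands on Friday, Apr 19, 2019.
The date on which the withholding of payment becomes due: Apr 19, 2019 + 25 days = May 14, 2019.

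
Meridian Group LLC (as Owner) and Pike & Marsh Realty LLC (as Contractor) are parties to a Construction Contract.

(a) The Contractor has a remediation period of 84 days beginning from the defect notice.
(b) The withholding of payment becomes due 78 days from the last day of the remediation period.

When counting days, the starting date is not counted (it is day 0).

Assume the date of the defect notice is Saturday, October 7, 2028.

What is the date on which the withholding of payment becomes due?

March 18, 2029

The last day of the remediation period: October 7, 2028 + 84 days = December 30, 2028.
The date on which the withholding of payment becomes due: 78 calendar days after December 30, 2028 is March 18, 2029.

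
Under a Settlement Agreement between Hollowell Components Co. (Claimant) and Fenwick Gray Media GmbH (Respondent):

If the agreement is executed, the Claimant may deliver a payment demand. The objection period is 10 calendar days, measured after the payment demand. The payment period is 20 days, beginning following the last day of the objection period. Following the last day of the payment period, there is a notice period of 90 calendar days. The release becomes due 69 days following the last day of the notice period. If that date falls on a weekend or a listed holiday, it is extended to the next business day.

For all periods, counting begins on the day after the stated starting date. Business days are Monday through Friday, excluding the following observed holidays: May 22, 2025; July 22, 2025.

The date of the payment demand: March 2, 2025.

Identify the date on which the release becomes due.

September 8, 2025

The last day of the objection period: March 2, 2025 + 10 days = March 12, 2025.
Adding 20 calendar days to March 12, 2025 gives April 1, 2025, which is the last day of the payment period.
The last day of the notice period: April 1, 2025 + 90 days = June 30, 2025.
Adding 69 calendar days to June 30, 2025 gives September 7, 2025, which is the date on which the release becomes due. That falls on a Sunday, so it rolls to the next business day, Monday, September 8, 2025.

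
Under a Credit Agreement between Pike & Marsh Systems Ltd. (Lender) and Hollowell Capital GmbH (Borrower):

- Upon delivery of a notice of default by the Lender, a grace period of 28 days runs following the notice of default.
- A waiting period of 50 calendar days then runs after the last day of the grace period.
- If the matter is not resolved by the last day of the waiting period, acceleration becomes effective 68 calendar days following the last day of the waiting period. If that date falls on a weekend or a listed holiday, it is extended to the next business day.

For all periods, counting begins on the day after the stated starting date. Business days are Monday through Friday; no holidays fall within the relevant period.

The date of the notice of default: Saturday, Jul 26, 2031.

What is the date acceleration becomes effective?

The last day of the grace period: Jul 26, 2031 + 28 days = Aug 23, 2031.
The last day of the waiting period: 50 calendar days after Aug 23, 2031 is Oct 12, 2031.
The date acceleration becomes effective: 68 calendar days after Oct 12, 2031 is Dec 19, 2031. Dec 19, 2031 is a Friday, so no roll-forward applies.

Dec 19, 2031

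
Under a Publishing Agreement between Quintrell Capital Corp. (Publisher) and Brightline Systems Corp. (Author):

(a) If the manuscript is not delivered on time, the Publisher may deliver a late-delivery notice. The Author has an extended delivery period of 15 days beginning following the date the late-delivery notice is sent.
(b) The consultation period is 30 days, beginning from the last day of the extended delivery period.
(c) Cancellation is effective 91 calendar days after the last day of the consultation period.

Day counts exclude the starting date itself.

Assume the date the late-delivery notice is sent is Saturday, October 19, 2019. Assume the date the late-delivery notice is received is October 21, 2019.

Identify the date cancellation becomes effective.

The last day of the extended delivery period: 15 calendar days after October 19, 2019 is November 3, 2019.
Adding 30 calendar days to November 3, 2019 gives December 3, 2019, which is the last day of the consultation period.
Adding 91 calendar days to December 3, 2019 gives March 3, 2020, which is the date cancellation becomes effective.

March 3, 2020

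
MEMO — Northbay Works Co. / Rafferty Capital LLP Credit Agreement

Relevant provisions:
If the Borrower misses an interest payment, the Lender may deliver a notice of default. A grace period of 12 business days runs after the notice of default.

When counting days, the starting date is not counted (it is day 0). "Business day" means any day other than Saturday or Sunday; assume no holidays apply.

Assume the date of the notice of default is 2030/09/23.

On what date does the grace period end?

2030/10/09

The last day of the grace period: counting 12 business days from Monday, 2030/09/23 (Sep 24, Sep 25, Sep 26, Sep 27, …, Oct 7, Oct 8, Oct 9, skipping weekends) reaches Wednesday, 2030/10/09.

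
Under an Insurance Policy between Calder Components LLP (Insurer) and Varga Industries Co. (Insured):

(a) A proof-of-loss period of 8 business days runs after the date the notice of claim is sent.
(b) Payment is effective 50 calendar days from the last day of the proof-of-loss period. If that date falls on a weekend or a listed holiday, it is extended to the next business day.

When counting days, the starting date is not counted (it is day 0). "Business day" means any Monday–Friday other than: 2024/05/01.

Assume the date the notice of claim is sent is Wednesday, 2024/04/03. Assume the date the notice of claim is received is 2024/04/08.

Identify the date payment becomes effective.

2024/06/04

The last day of the proof-of-loss period: counting 8 business days from Wednesday, 2024/04/03 (Apr 4, Apr 5, Apr 8, Apr 9, Apr 10, Apr 11, Apr 12, Apr 15, skipping weekends) reaches Monday, 2024/04/15.
Adding 50 calendar days to 2024/04/15 gives 2024/06/04, which is the date payment becomes effective. 2024/06/04 is a Tuesday and is not a listed holiday, so no roll-forward applies.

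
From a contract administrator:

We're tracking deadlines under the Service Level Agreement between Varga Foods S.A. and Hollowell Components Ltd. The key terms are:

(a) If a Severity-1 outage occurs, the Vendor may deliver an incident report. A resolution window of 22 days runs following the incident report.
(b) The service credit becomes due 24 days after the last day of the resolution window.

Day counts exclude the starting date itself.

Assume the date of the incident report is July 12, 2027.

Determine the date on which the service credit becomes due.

August 27, 2027

Adding 22 calendar days to July 12, 2027 gives August 3, 2027, which is the last day of the resolution window.
The date on which the service credit becomes due: August 3, 2027 + 24 days = August 27, 2027.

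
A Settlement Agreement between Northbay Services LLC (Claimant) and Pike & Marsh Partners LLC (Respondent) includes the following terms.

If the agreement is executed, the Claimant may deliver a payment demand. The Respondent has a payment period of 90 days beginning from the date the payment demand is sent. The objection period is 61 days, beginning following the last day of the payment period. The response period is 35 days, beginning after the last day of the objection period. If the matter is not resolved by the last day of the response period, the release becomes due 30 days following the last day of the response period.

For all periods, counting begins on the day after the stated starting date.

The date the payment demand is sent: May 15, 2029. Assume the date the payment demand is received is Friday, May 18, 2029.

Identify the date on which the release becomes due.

December 17, 2029

The last day of the payment period: 90 calendar days after May 15, 2029 is August 13, 2029.
The last day of the objection period: 61 calendar days after August 13, 2029 is October 13, 2029.
The last day of the response period: 35 calendar days after October 13, 2029 is November 17, 2029.
The date on which the release becomes due: 30 calendar days after November 17, 2029 is December 17, 2029.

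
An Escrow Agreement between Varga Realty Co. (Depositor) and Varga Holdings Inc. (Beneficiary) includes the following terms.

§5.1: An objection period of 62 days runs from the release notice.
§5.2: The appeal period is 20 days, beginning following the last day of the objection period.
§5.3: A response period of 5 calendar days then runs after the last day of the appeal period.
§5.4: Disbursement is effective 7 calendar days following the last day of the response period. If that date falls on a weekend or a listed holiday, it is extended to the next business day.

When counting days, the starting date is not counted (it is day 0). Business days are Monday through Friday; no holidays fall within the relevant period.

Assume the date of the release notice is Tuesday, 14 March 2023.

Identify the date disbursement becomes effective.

The last day of the objection period: 62 calendar days after 14 March 2023 is 15 May 2023.
Adding 20 calendar days to 15 May 2023 gives 4 June 2023, which is the last day of the appeal period.
The last day of the response period: 5 calendar days after 4 June 2023 is 9 June 2023.
The date disbursement becomes effective: 9 June 2023 + 7 days = 16 June 2023. 16 June 2023 is a Friday, so no roll-forward applies.

16 June 2023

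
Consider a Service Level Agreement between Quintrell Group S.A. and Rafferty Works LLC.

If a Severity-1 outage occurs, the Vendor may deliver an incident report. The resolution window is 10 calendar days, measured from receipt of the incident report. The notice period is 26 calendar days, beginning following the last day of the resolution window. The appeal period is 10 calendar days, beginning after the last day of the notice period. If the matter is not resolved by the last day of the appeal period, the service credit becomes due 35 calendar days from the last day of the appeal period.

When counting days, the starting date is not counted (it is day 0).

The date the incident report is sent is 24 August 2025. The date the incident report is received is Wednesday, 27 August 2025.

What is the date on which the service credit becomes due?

16 November 2025

The last day of the resolution window: 27 August 2025 + 10 days = 6 September 2025.
Adding 26 calendar days to 6 September 2025 gives 2 October 2025, which is the last day of the notice period.
Adding 10 calendar days to 2 October 2025 gives 12 October 2025, which is the last day of the appeal period.
The date on which the service credit becomes due: 12 October 2025 + 35 days = 16 November 2025.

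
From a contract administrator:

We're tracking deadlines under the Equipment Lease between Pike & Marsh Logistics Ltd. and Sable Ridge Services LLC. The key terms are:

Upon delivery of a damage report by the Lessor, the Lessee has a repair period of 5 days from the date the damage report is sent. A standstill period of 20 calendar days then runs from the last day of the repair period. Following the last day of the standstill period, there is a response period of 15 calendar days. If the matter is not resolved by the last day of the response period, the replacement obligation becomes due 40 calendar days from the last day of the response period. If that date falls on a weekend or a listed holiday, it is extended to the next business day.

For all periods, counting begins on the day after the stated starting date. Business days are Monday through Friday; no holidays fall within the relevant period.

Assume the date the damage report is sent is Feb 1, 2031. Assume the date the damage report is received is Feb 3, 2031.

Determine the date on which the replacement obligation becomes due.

Adding 5 calendar days to Feb 1, 2031 gives Feb 6, 2031, which is the last day of the repair period.
Adding 20 calendar days to Feb 6, 2031 gives Feb 26, 2031, which is the last day of the standstill period.
Adding 15 calendar days to Feb 26, 2031 gives Mar 13, 2031, which is the last day of the response period.
The date on which the replacement obligation becomes due: 40 calendar days after Mar 13, 2031 is Apr 22, 2031. Apr 22, 2031 is a Tuesday, so no roll-forward applies.

Apr 22, 2031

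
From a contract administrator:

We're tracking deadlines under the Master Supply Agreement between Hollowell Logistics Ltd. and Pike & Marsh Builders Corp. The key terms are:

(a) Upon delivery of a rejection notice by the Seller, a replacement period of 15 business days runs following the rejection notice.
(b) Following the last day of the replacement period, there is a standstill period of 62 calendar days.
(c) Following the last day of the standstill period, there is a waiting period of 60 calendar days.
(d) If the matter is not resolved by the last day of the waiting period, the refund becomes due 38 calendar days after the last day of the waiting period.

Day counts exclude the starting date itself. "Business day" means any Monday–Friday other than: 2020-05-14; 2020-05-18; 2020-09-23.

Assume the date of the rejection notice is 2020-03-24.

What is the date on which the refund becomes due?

The last day of the replacement period: counting 15 business days from Tuesday, 2020-03-24 (Mar 25, Mar 26, Mar 27, Mar 30, …, Apr 10, Apr 13, Apr 14, skipping weekends) reaches Tuesday, 2020-04-14.
The last day of the standstill period: 62 calendar days after 2020-04-14 is 2020-06-15.
The last day of the waiting period: 60 calendar days after 2020-06-15 is 2020-08-14.
The date on which the refund becomes due: 38 calendar days after 2020-08-14 is 2020-09-21.

2020-09-21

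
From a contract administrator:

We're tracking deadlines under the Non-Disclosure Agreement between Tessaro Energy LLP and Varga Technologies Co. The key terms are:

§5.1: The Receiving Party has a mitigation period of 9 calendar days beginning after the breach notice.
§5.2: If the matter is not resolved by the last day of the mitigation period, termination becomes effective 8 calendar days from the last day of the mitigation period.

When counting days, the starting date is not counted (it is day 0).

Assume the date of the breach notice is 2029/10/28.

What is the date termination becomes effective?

The last day of the mitigation period: 2029/10/28 + 9 days = 2029/11/06.
The date termination becomes effective: 8 calendar days after 2029/11/06 is 2029/11/14.

2029/11/14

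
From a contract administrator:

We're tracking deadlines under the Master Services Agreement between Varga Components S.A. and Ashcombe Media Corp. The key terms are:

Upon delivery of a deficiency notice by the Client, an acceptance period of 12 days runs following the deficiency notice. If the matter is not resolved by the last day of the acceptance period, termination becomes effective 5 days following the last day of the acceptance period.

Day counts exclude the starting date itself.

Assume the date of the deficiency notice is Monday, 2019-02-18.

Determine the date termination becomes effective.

The last day of the acceptance period: 12 calendar days after 2019-02-18 is 2019-03-02.
The date termination becomes effective: 5 calendar days after 2019-03-02 is 2019-03-07.

2019-03-07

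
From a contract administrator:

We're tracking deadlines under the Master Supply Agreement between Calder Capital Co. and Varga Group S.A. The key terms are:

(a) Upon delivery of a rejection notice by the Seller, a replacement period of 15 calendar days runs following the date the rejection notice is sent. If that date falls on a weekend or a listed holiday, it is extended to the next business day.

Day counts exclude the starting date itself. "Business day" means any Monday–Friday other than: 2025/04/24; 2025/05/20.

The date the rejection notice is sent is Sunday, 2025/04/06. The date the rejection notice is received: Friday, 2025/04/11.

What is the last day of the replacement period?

Adding 15 calendar days to 2025/04/06 gives 2025/04/21, which is the last day of the replacement period. 2025/04/21 is a Monday and is not a listed holiday, so no roll-forward applies.

2025/04/21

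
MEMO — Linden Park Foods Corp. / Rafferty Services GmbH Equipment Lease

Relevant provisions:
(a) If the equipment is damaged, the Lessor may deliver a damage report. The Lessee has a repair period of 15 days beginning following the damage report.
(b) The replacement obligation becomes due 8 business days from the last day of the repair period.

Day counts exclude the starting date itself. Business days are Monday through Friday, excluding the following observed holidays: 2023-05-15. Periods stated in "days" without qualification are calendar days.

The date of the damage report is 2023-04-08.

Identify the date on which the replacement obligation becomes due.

Adding 15 calendar days to 2023-04-08 gives 2023-04-23, which is the last day of the repair period.
From Sunday, 2023-04-23, 8 business days (Apr 24, Apr 25, Apr 26, Apr 27, Apr 28, May 1, May 2, May 3, skipping weekends) brings us to Wednesday, 2023-05-03, which is the date on which the replacement obligation becomes due.

2023-05-03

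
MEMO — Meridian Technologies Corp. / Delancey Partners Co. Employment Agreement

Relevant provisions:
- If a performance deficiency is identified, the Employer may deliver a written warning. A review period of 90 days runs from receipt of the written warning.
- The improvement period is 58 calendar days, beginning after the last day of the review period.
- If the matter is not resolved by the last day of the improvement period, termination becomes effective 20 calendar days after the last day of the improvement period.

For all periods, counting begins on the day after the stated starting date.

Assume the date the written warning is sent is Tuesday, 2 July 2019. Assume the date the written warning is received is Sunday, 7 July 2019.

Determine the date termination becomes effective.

22 December 2019

The last day of the review period: 90 calendar days after 7 July 2019 is 5 October 2019.
The last day of the improvement period: 5 October 2019 + 58 days = 2 December 2019.
Adding 20 calendar days to 2 December 2019 gives 22 December 2019, which is the date termination becomes effective.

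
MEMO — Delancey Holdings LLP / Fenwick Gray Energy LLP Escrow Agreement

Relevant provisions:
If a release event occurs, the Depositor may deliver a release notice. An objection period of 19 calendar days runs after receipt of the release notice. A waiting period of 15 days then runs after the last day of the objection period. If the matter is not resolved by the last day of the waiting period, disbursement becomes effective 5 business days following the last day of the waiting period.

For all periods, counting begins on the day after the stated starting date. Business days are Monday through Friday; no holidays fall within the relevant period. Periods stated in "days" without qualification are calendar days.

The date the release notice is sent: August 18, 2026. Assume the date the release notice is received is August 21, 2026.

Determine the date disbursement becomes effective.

October 1, 2026

The last day of the objection period: 19 calendar days after August 21, 2026 is September 9, 2026.
Adding 15 calendar days to September 9, 2026 gives September 24, 2026, which is the last day of the waiting period.
From Thursday, September 24, 2026, 5 business days (Sep 25, Sep 28, Sep 29, Sep 30, Oct 1, skipping weekends) brings us to Thursday, October 1, 2026, which is the date disbursement becomes effective.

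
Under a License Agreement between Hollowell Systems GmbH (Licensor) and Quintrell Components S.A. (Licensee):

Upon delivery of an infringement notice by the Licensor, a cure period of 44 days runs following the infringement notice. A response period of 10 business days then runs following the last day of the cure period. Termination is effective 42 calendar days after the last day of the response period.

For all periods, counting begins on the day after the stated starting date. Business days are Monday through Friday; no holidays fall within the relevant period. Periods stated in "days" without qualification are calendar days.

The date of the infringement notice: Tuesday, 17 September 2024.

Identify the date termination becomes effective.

The last day of the cure period: 17 September 2024 + 44 days = 31 October 2024.
From Thursday, 31 October 2024, 10 business days (Nov 1, Nov 4, Nov 5, Nov 6, Nov 7, Nov 8, Nov 11, Nov 12, Nov 13, Nov 14, skipping weekends) brings us to Thursday, 14 November 2024, which is the last day of the response period.
Adding 42 calendar days to 14 November 2024 gives 26 December 2024, which is the date termination becomes effective.

26 December 2024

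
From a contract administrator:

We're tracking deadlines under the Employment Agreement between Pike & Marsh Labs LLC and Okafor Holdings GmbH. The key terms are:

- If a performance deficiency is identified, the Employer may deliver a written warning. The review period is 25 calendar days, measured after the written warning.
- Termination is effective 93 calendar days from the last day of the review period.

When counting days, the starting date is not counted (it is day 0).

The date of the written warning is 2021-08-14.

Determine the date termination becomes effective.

The last day of the review period: 25 calendar days after 2021-08-14 is 2021-09-08.
The date termination becomes effective: 2021-09-08 + 93 days = 2021-12-10.

2021-12-10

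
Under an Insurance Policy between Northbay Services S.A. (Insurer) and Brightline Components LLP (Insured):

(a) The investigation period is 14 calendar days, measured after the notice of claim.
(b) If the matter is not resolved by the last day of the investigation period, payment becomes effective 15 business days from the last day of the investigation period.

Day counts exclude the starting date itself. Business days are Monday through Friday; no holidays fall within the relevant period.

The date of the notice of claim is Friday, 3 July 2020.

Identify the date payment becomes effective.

7 August 2020

The last day of the investigation period: 14 calendar days after 3 July 2020 is 17 July 2020.
From Friday, 17 July 2020, 15 business days (Jul 20, Jul 21, Jul 22, Jul 23, …, Aug 5, Aug 6, Aug 7, skipping weekends) brings us to Friday, 7 August 2020, which is the date payment becomes effective.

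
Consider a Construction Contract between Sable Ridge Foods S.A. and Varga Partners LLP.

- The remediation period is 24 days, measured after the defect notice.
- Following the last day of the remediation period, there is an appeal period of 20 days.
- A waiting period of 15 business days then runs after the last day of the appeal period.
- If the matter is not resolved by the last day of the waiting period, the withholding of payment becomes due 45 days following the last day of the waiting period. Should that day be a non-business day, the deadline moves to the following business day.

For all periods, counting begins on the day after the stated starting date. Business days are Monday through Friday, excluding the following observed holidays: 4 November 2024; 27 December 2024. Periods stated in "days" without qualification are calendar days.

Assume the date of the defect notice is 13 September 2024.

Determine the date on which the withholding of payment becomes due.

The last day of the remediation period: 24 calendar days after 13 September 2024 is 7 October 2024.
Adding 20 calendar days to 7 October 2024 gives 27 October 2024, which is the last day of the appeal period.
The last day of the waiting period: counting 15 business days from Sunday, 27 October 2024 (Oct 28, Oct 29, Oct 30, Oct 31, …, Nov 14, Nov 15, Nov 18, skipping weekends and the listed holiday on Nov 4) reaches Monday, 18 November 2024.
Adding 45 calendar days to 18 November 2024 gives 2 January 2025, which is the date on which the withholding of payment becomes due. 2 January 2025 is a Thursday and is not a listed holiday, so no roll-forward applies.

2 January 2025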